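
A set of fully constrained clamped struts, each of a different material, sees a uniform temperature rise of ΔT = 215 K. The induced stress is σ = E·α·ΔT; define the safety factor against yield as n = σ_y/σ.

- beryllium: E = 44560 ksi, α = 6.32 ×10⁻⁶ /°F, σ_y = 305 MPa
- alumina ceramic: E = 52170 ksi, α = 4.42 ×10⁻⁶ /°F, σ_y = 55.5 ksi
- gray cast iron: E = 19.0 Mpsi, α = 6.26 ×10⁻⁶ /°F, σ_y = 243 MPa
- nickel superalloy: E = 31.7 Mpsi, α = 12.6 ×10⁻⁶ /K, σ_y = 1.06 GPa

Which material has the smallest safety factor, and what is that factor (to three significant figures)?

In consistent units (E in GPa, α in ×10⁻⁶/K, σ_y in MPa):
  beryllium: E = 307.2, α = 11.4, σ_y = 305.0 → σ = 751 MPa, n = 0.406
  alumina ceramic: E = 359.7, α = 7.96, σ_y = 382.7 → σ = 615 MPa, n = 0.622
  gray cast iron: E = 131.0, α = 11.3, σ_y = 243.0 → σ = 317 MPa, n = 0.766
  nickel superalloy: E = 218.6, α = 12.6, σ_y = 1060 → σ = 592 MPa, n = 1.79
Smallest n: beryllium with n = 0.406.

beryllium, n = 0.406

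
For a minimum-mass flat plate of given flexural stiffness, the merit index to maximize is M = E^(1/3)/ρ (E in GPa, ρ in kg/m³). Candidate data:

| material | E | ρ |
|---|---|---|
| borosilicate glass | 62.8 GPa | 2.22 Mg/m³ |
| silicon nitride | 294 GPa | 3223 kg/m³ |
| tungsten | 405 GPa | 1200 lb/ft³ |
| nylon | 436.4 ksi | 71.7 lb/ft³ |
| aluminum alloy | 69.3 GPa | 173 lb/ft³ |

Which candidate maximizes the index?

silicon nitride

Putting every candidate on a common basis:
  borosilicate glass: E = 62.80 GPa, ρ = 2220 kg/m³
  silicon nitride: E = 294.0 GPa, ρ = 3223 kg/m³
  tungsten: E = 405.0 GPa, ρ = 19220 kg/m³
  nylon: E = 3.009 GPa, ρ = 1149 kg/m³
  aluminum alloy: E = 69.30 GPa, ρ = 2771 kg/m³
  silicon nitride: M = 2.06×10⁻³
  borosilicate glass: M = 1.79×10⁻³
  aluminum alloy: M = 1.48×10⁻³
  nylon: M = 1.26×10⁻³
  tungsten: M = 0.385×10⁻³
Silicon nitride has the largest M.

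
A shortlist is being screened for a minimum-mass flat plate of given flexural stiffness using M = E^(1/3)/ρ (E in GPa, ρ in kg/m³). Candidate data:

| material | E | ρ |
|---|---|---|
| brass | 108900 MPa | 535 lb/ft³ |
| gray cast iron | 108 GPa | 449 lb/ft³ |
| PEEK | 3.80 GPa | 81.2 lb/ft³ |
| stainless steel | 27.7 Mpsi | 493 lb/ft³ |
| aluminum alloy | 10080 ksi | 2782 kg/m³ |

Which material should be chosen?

aluminum alloy

In SI units:
  brass: E = 108.9 GPa, ρ = 8570 kg/m³
  gray cast iron: E = 108.0 GPa, ρ = 7192 kg/m³
  PEEK: E = 3.800 GPa, ρ = 1301 kg/m³
  stainless steel: E = 191.0 GPa, ρ = 7897 kg/m³
  aluminum alloy: E = 69.50 GPa, ρ = 2782 kg/m³
  aluminum alloy: M = 1.48×10⁻³
  PEEK: M = 1.20×10⁻³
  stainless steel: M = 0.729×10⁻³
  gray cast iron: M = 0.662×10⁻³
  brass: M = 0.557×10⁻³
The maximum is for aluminum alloy.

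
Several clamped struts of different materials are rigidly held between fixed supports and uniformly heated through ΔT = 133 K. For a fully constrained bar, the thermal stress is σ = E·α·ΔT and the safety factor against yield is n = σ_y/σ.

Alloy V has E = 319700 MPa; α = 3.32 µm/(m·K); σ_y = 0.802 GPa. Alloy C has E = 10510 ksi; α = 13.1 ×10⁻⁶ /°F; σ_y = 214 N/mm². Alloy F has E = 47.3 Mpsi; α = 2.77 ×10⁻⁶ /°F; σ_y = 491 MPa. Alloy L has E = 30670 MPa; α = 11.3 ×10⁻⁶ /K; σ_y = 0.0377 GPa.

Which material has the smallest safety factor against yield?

alloy L

Converting E to GPa, α to ×10⁻⁶/K, σ_y to MPa, then σ and n for each:
  alloy V: E = 319.7, α = 3.32, σ_y = 802.0 → σ = 141 MPa, n = 5.68
  alloy C: E = 72.46, α = 23.6, σ_y = 214.0 → σ = 227 MPa, n = 0.942
  alloy F: E = 326.1, α = 4.99, σ_y = 491.0 → σ = 216 MPa, n = 2.27
  alloy L: E = 30.67, α = 11.3, σ_y = 37.70 → σ = 46.1 MPa, n = 0.818
Alloy L has the lowest safety factor, n = 0.818.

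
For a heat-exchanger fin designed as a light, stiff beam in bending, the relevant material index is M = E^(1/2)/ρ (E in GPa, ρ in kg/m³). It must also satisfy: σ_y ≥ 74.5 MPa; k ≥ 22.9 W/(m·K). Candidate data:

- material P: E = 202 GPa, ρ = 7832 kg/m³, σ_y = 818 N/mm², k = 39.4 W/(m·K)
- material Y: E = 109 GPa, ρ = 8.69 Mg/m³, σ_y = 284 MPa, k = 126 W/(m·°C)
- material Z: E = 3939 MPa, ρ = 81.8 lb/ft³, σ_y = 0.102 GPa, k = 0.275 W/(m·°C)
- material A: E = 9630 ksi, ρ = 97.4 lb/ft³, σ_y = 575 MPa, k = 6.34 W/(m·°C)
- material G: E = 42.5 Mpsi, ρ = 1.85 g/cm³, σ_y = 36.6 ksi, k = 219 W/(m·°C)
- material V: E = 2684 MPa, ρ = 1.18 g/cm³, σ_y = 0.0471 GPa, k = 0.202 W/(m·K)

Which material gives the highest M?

material G

Screen on constraints: σ_y ≥ 74.5 MPa; k ≥ 22.9 W/(m·K). Survivors: material P, material Y, material G.
After converting to SI:
  material P: E = 202.0 GPa, ρ = 7832 kg/m³
  material Y: E = 109.0 GPa, ρ = 8690 kg/m³
  material G: E = 293.0 GPa, ρ = 1850 kg/m³
  material G: M = 9.25×10⁻³
  material P: M = 1.81×10⁻³
  material Y: M = 1.20×10⁻³
Material G has the largest M.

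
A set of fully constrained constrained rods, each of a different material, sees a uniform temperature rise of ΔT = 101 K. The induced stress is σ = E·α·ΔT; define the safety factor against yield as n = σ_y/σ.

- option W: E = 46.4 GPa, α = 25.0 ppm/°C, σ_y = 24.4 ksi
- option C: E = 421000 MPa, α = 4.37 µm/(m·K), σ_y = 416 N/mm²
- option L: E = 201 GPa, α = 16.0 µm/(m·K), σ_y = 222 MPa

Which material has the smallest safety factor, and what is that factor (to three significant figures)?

In consistent units (E in GPa, α in ×10⁻⁶/K, σ_y in MPa):
  option W: E = 46.40, α = 25.0, σ_y = 168.2 → σ = 117 MPa, n = 1.44
  option C: E = 421.0, α = 4.37, σ_y = 416.0 → σ = 186 MPa, n = 2.24
  option L: E = 201.0, α = 16.0, σ_y = 222.0 → σ = 325 MPa, n = 0.683
The minimum is option L at n = 0.683.

option L, n = 0.683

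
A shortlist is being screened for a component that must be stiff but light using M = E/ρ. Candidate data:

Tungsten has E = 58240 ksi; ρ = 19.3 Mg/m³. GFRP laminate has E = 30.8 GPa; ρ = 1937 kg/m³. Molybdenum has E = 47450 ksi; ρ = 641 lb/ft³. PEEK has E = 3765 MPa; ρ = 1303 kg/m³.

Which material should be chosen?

Putting every candidate on a common basis:
  tungsten: E = 401.6 GPa, ρ = 19300 kg/m³
  GFRP laminate: E = 30.80 GPa, ρ = 1937 kg/m³
  molybdenum: E = 327.2 GPa, ρ = 10270 kg/m³
  PEEK: E = 3.765 GPa, ρ = 1303 kg/m³
  molybdenum: M = 31.9 MN·m/kg
  tungsten: M = 20.8 MN·m/kg
  GFRP laminate: M = 15.9 MN·m/kg
  PEEK: M = 2.89 MN·m/kg
The maximum is for molybdenum.

molybdenum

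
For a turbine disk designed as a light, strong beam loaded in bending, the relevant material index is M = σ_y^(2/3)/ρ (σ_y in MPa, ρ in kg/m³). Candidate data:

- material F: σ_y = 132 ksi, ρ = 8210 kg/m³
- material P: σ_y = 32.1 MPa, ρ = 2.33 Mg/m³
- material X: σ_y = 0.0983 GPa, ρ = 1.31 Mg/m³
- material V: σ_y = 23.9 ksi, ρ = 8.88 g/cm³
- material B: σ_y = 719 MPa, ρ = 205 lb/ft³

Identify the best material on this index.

Putting every candidate on a common basis:
  material F: σ_y = 910.1 MPa, ρ = 8210 kg/m³
  material P: σ_y = 32.10 MPa, ρ = 2330 kg/m³
  material X: σ_y = 98.30 MPa, ρ = 1310 kg/m³
  material V: σ_y = 164.8 MPa, ρ = 8880 kg/m³
  material B: σ_y = 719.0 MPa, ρ = 3284 kg/m³
  material B: M = 24.4×10⁻³
  material X: M = 16.3×10⁻³
  material F: M = 11.4×10⁻³
  material P: M = 4.33×10⁻³
  material V: M = 3.38×10⁻³
Material B ranks first.

material B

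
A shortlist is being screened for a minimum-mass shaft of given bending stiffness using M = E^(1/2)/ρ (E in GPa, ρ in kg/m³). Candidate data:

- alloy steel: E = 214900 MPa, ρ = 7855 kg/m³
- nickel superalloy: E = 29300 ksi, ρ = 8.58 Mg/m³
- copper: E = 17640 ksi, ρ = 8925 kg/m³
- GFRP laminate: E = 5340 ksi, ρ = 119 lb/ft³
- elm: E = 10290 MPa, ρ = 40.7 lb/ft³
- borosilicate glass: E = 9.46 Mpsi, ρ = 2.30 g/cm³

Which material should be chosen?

elm

After converting to SI:
  alloy steel: E = 214.9 GPa, ρ = 7855 kg/m³
  nickel superalloy: E = 202.0 GPa, ρ = 8580 kg/m³
  copper: E = 121.6 GPa, ρ = 8925 kg/m³
  GFRP laminate: E = 36.82 GPa, ρ = 1906 kg/m³
  elm: E = 10.29 GPa, ρ = 652.0 kg/m³
  borosilicate glass: E = 65.22 GPa, ρ = 2300 kg/m³
  elm: M = 4.92×10⁻³
  borosilicate glass: M = 3.51×10⁻³
  GFRP laminate: M = 3.18×10⁻³
  alloy steel: M = 1.87×10⁻³
  nickel superalloy: M = 1.66×10⁻³
  copper: M = 1.24×10⁻³
Elm ranks first.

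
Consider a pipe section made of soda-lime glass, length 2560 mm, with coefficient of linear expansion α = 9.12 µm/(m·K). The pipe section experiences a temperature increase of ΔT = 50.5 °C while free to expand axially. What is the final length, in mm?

ΔL = α·L₀·ΔT = 9.12×10⁻⁶ × 2560 mm × 50.50 K = 1.18 mm.
L = L₀ + ΔL = 2560 + 1.18 = 2561.2 mm.

2561.2 mm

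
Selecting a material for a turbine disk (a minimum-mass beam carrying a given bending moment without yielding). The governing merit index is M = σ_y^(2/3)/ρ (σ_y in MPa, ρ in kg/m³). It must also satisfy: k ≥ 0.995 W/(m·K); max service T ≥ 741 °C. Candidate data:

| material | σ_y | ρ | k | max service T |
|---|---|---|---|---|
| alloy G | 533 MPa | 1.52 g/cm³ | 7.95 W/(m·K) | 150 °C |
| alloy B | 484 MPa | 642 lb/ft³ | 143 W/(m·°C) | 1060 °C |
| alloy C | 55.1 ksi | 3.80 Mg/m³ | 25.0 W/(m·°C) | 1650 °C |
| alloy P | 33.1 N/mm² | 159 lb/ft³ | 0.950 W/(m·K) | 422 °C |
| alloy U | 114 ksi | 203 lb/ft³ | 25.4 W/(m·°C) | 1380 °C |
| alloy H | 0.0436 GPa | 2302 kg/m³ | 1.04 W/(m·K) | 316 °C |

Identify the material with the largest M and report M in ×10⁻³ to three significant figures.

alloy U, M = 26.2×10⁻³

Screen on constraints: k ≥ 0.995 W/(m·K); max service T ≥ 741 °C. Survivors: alloy B, alloy C, alloy U.
After converting to SI:
  alloy B: σ_y = 484.0 MPa, ρ = 10280 kg/m³
  alloy C: σ_y = 379.9 MPa, ρ = 3800 kg/m³
  alloy U: σ_y = 786.0 MPa, ρ = 3252 kg/m³
  alloy U: M = 26.2×10⁻³
  alloy C: M = 13.8×10⁻³
  alloy B: M = 5.99×10⁻³
Highest index: alloy U.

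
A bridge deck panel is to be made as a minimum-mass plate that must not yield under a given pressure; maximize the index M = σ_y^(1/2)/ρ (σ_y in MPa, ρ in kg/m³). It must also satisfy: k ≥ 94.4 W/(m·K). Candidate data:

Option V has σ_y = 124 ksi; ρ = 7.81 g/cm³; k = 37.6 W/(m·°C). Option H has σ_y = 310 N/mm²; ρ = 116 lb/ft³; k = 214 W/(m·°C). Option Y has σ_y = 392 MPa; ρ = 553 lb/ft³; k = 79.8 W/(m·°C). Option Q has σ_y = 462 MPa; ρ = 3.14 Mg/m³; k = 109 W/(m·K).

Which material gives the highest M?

Screen on constraints: k ≥ 94.4 W/(m·K). Survivors: option H, option Q.
Putting every candidate on a common basis:
  option H: σ_y = 310.0 MPa, ρ = 1858 kg/m³
  option Q: σ_y = 462.0 MPa, ρ = 3140 kg/m³
  option H: M = 9.48×10⁻³
  option Q: M = 6.85×10⁻³
The maximum is for option H.

option H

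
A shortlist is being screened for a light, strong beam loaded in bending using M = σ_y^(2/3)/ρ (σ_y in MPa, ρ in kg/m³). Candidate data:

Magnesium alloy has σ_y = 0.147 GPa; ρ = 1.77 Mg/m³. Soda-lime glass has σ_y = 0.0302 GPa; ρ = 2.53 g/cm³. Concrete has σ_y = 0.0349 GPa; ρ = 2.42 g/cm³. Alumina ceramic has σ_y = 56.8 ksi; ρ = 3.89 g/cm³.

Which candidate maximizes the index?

After converting to SI:
  magnesium alloy: σ_y = 147.0 MPa, ρ = 1770 kg/m³
  soda-lime glass: σ_y = 30.20 MPa, ρ = 2530 kg/m³
  concrete: σ_y = 34.90 MPa, ρ = 2420 kg/m³
  alumina ceramic: σ_y = 391.6 MPa, ρ = 3890 kg/m³
  magnesium alloy: M = 15.7×10⁻³
  alumina ceramic: M = 13.8×10⁻³
  concrete: M = 4.41×10⁻³
  soda-lime glass: M = 3.83×10⁻³
Highest index: magnesium alloy.

magnesium alloy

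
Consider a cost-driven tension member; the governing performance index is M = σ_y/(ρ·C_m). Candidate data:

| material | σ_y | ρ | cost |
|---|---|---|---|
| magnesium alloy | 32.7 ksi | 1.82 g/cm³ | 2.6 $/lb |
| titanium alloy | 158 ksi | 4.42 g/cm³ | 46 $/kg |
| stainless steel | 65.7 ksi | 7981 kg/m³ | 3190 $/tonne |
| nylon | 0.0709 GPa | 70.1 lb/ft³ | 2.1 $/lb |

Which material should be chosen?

magnesium alloy

Putting every candidate on a common basis:
  magnesium alloy: σ_y = 225.5 MPa, ρ = 1820 kg/m³, cost = 5.732 $/kg
  titanium alloy: σ_y = 1089 MPa, ρ = 4420 kg/m³, cost = 46.00 $/kg
  stainless steel: σ_y = 453.0 MPa, ρ = 7981 kg/m³, cost = 3.190 $/kg
  nylon: σ_y = 70.90 MPa, ρ = 1123 kg/m³, cost = 4.630 $/kg
  magnesium alloy: M = 21.6 kN·m per $
  stainless steel: M = 17.8 kN·m per $
  nylon: M = 13.6 kN·m per $
  titanium alloy: M = 5.36 kN·m per $
Magnesium alloy ranks first.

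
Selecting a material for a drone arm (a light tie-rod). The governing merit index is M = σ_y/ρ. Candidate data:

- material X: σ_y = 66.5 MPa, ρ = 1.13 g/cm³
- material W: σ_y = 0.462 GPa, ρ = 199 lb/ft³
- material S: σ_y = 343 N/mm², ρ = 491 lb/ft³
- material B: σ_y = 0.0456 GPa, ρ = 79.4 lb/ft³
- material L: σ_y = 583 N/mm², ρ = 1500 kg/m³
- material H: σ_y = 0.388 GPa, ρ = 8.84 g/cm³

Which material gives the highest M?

Convert each candidate to consistent units, then evaluate M:
  material X: σ_y = 66.50 MPa, ρ = 1130 kg/m³
  material W: σ_y = 462.0 MPa, ρ = 3188 kg/m³
  material S: σ_y = 343.0 MPa, ρ = 7865 kg/m³
  material B: σ_y = 45.60 MPa, ρ = 1272 kg/m³
  material L: σ_y = 583.0 MPa, ρ = 1500 kg/m³
  material H: σ_y = 388.0 MPa, ρ = 8840 kg/m³
  material L: M = 389 kN·m/kg
  material W: M = 145 kN·m/kg
  material X: M = 58.8 kN·m/kg
  material H: M = 43.9 kN·m/kg
  material S: M = 43.6 kN·m/kg
  material B: M = 35.9 kN·m/kg
Highest index: material L.

material L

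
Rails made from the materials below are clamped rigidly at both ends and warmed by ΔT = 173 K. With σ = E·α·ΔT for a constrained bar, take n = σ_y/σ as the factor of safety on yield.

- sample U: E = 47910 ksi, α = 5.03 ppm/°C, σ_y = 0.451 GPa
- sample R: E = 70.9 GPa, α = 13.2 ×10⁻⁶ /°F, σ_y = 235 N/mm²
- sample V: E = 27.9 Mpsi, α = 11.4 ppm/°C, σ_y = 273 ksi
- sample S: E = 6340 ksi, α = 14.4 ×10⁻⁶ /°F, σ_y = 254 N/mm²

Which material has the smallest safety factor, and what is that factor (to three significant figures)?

Converting E to GPa, α to ×10⁻⁶/K, σ_y to MPa, then σ and n for each:
  sample U: E = 330.3, α = 5.03, σ_y = 451.0 → σ = 287 MPa, n = 1.57
  sample R: E = 70.90, α = 23.8, σ_y = 235.0 → σ = 291 MPa, n = 0.806
  sample V: E = 192.4, α = 11.4, σ_y = 1882 → σ = 379 MPa, n = 4.96
  sample S: E = 43.71, α = 25.9, σ_y = 254.0 → σ = 196 MPa, n = 1.30
Smallest n: sample R with n = 0.806.

sample R, n = 0.806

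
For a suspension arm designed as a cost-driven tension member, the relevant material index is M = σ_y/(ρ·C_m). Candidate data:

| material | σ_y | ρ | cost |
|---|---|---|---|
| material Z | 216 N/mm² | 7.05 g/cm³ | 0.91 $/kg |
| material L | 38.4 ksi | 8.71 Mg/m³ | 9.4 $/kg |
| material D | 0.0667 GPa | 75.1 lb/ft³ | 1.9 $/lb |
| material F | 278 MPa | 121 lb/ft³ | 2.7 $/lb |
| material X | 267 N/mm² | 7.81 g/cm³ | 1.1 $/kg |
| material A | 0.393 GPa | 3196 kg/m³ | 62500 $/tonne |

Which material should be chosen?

After converting to SI:
  material Z: σ_y = 216.0 MPa, ρ = 7050 kg/m³, cost = 0.9100 $/kg
  material L: σ_y = 264.8 MPa, ρ = 8710 kg/m³, cost = 9.400 $/kg
  material D: σ_y = 66.70 MPa, ρ = 1203 kg/m³, cost = 4.189 $/kg
  material F: σ_y = 278.0 MPa, ρ = 1938 kg/m³, cost = 5.952 $/kg
  material X: σ_y = 267.0 MPa, ρ = 7810 kg/m³, cost = 1.100 $/kg
  material A: σ_y = 393.0 MPa, ρ = 3196 kg/m³, cost = 62.50 $/kg
  material Z: M = 33.7 kN·m per $
  material X: M = 31.1 kN·m per $
  material F: M = 24.1 kN·m per $
  material D: M = 13.2 kN·m per $
  material L: M = 3.23 kN·m per $
  material A: M = 1.97 kN·m per $
The maximum is for material Z.

material Z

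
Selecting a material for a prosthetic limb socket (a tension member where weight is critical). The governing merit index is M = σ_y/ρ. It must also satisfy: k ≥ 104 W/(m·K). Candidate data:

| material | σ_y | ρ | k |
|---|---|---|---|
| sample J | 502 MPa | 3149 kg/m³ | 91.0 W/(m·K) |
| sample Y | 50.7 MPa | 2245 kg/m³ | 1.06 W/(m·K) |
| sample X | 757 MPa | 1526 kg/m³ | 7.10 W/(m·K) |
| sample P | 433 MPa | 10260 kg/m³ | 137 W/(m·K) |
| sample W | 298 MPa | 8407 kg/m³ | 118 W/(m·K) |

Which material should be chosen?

Screen on constraints: k ≥ 104 W/(m·K). Survivors: sample P, sample W.
Per-candidate index values:
  sample P: M = 42.2 kN·m/kg
  sample W: M = 35.4 kN·m/kg
Highest index: sample P.

sample P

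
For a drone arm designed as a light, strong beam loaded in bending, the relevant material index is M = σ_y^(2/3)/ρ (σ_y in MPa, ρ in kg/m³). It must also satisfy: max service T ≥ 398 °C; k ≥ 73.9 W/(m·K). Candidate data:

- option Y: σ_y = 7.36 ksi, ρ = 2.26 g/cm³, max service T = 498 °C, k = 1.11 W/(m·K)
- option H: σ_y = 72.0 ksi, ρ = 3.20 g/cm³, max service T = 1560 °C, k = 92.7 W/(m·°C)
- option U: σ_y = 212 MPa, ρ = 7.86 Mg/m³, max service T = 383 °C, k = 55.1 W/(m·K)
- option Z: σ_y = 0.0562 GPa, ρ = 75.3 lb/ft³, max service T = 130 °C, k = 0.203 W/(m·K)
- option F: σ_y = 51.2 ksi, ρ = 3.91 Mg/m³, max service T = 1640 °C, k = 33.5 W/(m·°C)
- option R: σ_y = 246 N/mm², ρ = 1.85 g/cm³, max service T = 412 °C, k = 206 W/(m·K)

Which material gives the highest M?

Screen on constraints: max service T ≥ 398 °C; k ≥ 73.9 W/(m·K). Survivors: option H, option R.
After converting to SI:
  option H: σ_y = 496.4 MPa, ρ = 3200 kg/m³
  option R: σ_y = 246.0 MPa, ρ = 1850 kg/m³
  option R: M = 21.2×10⁻³
  option H: M = 19.6×10⁻³
Option R has the largest M.

option R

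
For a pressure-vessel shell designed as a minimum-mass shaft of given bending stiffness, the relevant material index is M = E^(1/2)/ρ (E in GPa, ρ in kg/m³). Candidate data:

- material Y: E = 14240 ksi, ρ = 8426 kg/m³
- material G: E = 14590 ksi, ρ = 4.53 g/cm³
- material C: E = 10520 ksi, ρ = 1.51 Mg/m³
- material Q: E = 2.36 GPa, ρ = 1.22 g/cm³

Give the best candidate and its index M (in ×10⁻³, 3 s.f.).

Putting every candidate on a common basis:
  material Y: E = 98.18 GPa, ρ = 8426 kg/m³
  material G: E = 100.6 GPa, ρ = 4530 kg/m³
  material C: E = 72.53 GPa, ρ = 1510 kg/m³
  material Q: E = 2.360 GPa, ρ = 1220 kg/m³
  material C: M = 5.64×10⁻³
  material G: M = 2.21×10⁻³
  material Q: M = 1.26×10⁻³
  material Y: M = 1.18×10⁻³
Material C has the largest M.

material C, M = 5.64×10⁻³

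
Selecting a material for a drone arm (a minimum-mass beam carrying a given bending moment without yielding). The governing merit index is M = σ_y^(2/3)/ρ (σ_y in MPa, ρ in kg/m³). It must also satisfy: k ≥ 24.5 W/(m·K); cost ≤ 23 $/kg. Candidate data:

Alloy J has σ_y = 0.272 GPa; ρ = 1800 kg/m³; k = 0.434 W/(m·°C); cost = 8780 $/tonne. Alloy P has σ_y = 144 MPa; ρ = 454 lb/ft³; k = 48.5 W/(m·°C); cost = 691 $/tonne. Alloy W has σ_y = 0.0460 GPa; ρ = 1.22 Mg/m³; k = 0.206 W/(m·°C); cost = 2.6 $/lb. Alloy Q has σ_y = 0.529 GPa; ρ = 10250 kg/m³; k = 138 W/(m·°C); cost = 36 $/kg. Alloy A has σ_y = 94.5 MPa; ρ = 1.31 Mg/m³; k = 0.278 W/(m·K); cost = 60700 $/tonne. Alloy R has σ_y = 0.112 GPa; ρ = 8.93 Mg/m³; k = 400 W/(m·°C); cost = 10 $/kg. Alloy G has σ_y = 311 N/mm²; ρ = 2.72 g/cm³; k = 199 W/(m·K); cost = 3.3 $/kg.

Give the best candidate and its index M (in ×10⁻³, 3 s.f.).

alloy G, M = 16.9×10⁻³

Screen on constraints: k ≥ 24.5 W/(m·K); cost ≤ 23 $/kg. Survivors: alloy P, alloy R, alloy G.
Putting every candidate on a common basis:
  alloy P: σ_y = 144.0 MPa, ρ = 7272 kg/m³
  alloy R: σ_y = 112.0 MPa, ρ = 8930 kg/m³
  alloy G: σ_y = 311.0 MPa, ρ = 2720 kg/m³
  alloy G: M = 16.9×10⁻³
  alloy P: M = 3.78×10⁻³
  alloy R: M = 2.60×10⁻³
The maximum is for alloy G.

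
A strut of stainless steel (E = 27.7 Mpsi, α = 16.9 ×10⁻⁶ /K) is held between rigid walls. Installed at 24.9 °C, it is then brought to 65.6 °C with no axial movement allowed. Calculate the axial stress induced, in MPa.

E = 27.7 Mpsi = 191.0 GPa.
ΔT = 40.70 K. Constrained thermal stress σ = E·α·ΔT = 191.0×10³ MPa × 16.9×10⁻⁶ × 40.70 = 131 MPa (compressive).

131 MPa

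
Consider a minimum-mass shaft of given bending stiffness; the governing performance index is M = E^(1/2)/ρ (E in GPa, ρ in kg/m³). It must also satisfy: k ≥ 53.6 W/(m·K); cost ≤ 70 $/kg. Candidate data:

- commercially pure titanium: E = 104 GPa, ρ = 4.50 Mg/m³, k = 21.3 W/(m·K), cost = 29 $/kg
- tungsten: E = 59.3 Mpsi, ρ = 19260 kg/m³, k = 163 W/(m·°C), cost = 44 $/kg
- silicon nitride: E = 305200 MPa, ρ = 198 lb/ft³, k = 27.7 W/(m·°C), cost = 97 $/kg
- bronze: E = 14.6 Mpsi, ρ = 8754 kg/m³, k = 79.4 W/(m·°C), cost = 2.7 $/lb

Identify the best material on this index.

bronze

Screen on constraints: k ≥ 53.6 W/(m·K); cost ≤ 70 $/kg. Survivors: tungsten, bronze.
Putting every candidate on a common basis:
  tungsten: E = 408.9 GPa, ρ = 19260 kg/m³
  bronze: E = 100.7 GPa, ρ = 8754 kg/m³
  bronze: M = 1.15×10⁻³
  tungsten: M = 1.05×10⁻³
Highest index: bronze.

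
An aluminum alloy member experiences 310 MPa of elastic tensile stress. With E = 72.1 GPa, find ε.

ε = σ/E = 310 / 72100 = 4.30×10⁻³.

4.30×10⁻³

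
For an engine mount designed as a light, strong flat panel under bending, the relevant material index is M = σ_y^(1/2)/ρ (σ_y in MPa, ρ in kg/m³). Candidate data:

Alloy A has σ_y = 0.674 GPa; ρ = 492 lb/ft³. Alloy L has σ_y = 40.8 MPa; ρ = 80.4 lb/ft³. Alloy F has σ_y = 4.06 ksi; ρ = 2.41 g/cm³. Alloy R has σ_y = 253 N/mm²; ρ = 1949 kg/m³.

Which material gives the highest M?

After converting to SI:
  alloy A: σ_y = 674.0 MPa, ρ = 7881 kg/m³
  alloy L: σ_y = 40.80 MPa, ρ = 1288 kg/m³
  alloy F: σ_y = 27.99 MPa, ρ = 2410 kg/m³
  alloy R: σ_y = 253.0 MPa, ρ = 1949 kg/m³
  alloy R: M = 8.16×10⁻³
  alloy L: M = 4.96×10⁻³
  alloy A: M = 3.29×10⁻³
  alloy F: M = 2.20×10⁻³
Alloy R ranks first.

alloy R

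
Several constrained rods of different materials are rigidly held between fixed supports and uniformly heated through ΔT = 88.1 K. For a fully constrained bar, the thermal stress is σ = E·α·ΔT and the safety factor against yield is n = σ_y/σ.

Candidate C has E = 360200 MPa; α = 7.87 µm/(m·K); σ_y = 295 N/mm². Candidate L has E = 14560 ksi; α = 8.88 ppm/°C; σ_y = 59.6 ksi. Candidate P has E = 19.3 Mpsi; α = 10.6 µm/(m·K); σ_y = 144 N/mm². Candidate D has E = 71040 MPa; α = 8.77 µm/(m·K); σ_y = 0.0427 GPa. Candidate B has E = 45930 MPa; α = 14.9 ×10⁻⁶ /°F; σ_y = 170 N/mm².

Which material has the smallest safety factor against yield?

Per material, after unit conversion:
  candidate C: E = 360.2, α = 7.87, σ_y = 295.0 → σ = 250 MPa, n = 1.18
  candidate L: E = 100.4, α = 8.88, σ_y = 410.9 → σ = 78.5 MPa, n = 5.23
  candidate P: E = 133.1, α = 10.6, σ_y = 144.0 → σ = 124 MPa, n = 1.16
  candidate D: E = 71.04, α = 8.77, σ_y = 42.70 → σ = 54.9 MPa, n = 0.778
  candidate B: E = 45.93, α = 26.8, σ_y = 170.0 → σ = 109 MPa, n = 1.57
Candidate D has the lowest safety factor, n = 0.778.

candidate D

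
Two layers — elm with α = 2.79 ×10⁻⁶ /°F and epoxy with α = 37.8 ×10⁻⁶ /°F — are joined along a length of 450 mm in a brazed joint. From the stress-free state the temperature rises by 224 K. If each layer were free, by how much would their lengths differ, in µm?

6350 µm

elm: α = 2.79×10⁻⁶/°F × 9/5 = 5.02×10⁻⁶/K.
epoxy: α = 37.8×10⁻⁶/°F × 9/5 = 68.0×10⁻⁶/K.
Δα = |5.02 − 68.0|×10⁻⁶/K = 63.0×10⁻⁶/K.
ΔL_mismatch = Δα·L·ΔT = 63.0×10⁻⁶ × 450.0 mm × 224.0 K = 6350 µm.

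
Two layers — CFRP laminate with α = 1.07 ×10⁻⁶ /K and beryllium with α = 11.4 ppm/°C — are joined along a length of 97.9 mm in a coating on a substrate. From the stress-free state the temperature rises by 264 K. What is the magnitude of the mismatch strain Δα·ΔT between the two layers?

Δα = |1.07 − 11.4|×10⁻⁶/K = 10.3×10⁻⁶/K.
Mismatch strain = Δα·ΔT = 10.3×10⁻⁶ × 264.0 = 2.73×10⁻³.

2.73×10⁻³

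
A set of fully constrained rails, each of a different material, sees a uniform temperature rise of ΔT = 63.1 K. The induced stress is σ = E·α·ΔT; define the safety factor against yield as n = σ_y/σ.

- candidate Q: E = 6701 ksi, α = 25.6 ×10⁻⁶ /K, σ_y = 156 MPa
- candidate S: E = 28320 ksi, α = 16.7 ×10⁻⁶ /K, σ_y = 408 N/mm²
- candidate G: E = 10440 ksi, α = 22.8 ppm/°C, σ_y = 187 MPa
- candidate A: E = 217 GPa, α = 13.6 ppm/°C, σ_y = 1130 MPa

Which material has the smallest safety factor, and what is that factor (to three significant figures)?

candidate G, n = 1.81

With everything in SI (GPa, ×10⁻⁶/K, MPa):
  candidate Q: E = 46.20, α = 25.6, σ_y = 156.0 → σ = 74.6 MPa, n = 2.09
  candidate S: E = 195.3, α = 16.7, σ_y = 408.0 → σ = 206 MPa, n = 1.98
  candidate G: E = 71.98, α = 22.8, σ_y = 187.0 → σ = 104 MPa, n = 1.81
  candidate A: E = 217.0, α = 13.6, σ_y = 1130 → σ = 186 MPa, n = 6.07
The minimum is candidate G at n = 1.81.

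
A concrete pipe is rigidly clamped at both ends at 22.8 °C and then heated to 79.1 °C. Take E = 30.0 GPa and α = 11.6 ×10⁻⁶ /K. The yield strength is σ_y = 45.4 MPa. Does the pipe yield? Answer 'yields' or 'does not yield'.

does not yield

ΔT = 56.30 K. Constrained thermal stress σ = E·α·ΔT = 30.00×10³ MPa × 11.6×10⁻⁶ × 56.30 = 19.6 MPa (compressive).
Compare to σ_y = 45.4 MPa: σ < σ_y, so it does not yield.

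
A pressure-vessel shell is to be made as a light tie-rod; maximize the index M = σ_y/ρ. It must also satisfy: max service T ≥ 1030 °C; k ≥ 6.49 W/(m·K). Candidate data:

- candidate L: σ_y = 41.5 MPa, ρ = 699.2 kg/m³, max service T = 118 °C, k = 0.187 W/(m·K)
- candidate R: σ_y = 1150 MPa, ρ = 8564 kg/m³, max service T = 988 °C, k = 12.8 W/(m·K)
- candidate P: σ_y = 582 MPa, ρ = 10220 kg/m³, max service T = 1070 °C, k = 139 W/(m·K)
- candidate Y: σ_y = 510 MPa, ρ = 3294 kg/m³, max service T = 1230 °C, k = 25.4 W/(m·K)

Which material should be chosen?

candidate Y

Screen on constraints: max service T ≥ 1030 °C; k ≥ 6.49 W/(m·K). Survivors: candidate P, candidate Y.
Evaluate M for each candidate:
  candidate Y: M = 155 kN·m/kg
  candidate P: M = 56.9 kN·m/kg
The maximum is for candidate Y.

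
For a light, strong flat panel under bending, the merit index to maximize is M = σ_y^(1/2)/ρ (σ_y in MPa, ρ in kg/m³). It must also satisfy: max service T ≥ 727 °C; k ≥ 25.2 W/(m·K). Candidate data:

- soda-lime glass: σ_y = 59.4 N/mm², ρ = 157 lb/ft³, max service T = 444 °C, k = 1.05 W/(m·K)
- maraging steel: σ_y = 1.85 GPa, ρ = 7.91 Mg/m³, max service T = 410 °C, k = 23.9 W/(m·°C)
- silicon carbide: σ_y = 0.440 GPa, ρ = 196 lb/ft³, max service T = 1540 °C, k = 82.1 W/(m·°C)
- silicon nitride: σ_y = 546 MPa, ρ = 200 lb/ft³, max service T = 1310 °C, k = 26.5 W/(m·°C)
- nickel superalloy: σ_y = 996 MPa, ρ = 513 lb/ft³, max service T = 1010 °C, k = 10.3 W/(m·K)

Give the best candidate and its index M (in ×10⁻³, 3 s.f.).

Screen on constraints: max service T ≥ 727 °C; k ≥ 25.2 W/(m·K). Survivors: silicon carbide, silicon nitride.
Normalizing units and computing the index:
  silicon carbide: σ_y = 440.0 MPa, ρ = 3140 kg/m³
  silicon nitride: σ_y = 546.0 MPa, ρ = 3204 kg/m³
  silicon nitride: M = 7.29×10⁻³
  silicon carbide: M = 6.68×10⁻³
Highest index: silicon nitride.

silicon nitride, M = 7.29×10⁻³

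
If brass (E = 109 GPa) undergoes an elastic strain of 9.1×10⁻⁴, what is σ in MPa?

σ = E·ε = 109000 MPa × 9.1×10⁻⁴ = 99.2 MPa.

99.2 MPa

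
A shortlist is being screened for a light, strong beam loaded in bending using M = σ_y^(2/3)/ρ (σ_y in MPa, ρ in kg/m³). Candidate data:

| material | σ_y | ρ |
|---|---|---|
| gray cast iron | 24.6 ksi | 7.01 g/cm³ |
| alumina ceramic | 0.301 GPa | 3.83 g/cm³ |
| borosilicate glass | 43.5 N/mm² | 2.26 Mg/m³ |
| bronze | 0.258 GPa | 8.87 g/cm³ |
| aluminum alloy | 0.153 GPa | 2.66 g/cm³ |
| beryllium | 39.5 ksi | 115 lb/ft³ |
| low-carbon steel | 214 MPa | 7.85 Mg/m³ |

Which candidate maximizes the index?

After converting to SI:
  gray cast iron: σ_y = 169.6 MPa, ρ = 7010 kg/m³
  alumina ceramic: σ_y = 301.0 MPa, ρ = 3830 kg/m³
  borosilicate glass: σ_y = 43.50 MPa, ρ = 2260 kg/m³
  bronze: σ_y = 258.0 MPa, ρ = 8870 kg/m³
  aluminum alloy: σ_y = 153.0 MPa, ρ = 2660 kg/m³
  beryllium: σ_y = 272.3 MPa, ρ = 1842 kg/m³
  low-carbon steel: σ_y = 214.0 MPa, ρ = 7850 kg/m³
  beryllium: M = 22.8×10⁻³
  alumina ceramic: M = 11.7×10⁻³
  aluminum alloy: M = 10.8×10⁻³
  borosilicate glass: M = 5.47×10⁻³
  bronze: M = 4.57×10⁻³
  low-carbon steel: M = 4.56×10⁻³
  gray cast iron: M = 4.37×10⁻³
Beryllium ranks first.

beryllium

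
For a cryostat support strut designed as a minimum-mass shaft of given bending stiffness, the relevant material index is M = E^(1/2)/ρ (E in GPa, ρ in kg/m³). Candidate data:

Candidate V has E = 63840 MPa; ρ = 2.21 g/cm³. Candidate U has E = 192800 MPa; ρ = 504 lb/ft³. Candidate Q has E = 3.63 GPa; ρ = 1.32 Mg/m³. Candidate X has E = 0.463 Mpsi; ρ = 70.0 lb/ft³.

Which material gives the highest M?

candidate V

After converting to SI:
  candidate V: E = 63.84 GPa, ρ = 2210 kg/m³
  candidate U: E = 192.8 GPa, ρ = 8073 kg/m³
  candidate Q: E = 3.630 GPa, ρ = 1320 kg/m³
  candidate X: E = 3.192 GPa, ρ = 1121 kg/m³
  candidate V: M = 3.62×10⁻³
  candidate U: M = 1.72×10⁻³
  candidate X: M = 1.59×10⁻³
  candidate Q: M = 1.44×10⁻³
Candidate V ranks first.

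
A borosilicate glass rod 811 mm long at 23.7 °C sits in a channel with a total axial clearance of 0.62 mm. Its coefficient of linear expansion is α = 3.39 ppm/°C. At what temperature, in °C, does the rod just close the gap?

α·L₀·ΔT = 0.62 mm ⇒ ΔT = 0.62 / (3.39×10⁻⁶ × 811.0) = 225.5 K.
T = 23.7 + 225.5 = 249.2 °C.

249 °C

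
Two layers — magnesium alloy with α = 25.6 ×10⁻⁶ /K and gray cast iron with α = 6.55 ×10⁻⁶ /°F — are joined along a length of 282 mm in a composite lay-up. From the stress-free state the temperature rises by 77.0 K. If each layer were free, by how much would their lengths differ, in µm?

gray cast iron: α = 6.55×10⁻⁶/°F × 9/5 = 11.8×10⁻⁶/K.
Δα = |25.6 − 11.8|×10⁻⁶/K = 13.8×10⁻⁶/K.
ΔL_mismatch = Δα·L·ΔT = 13.8×10⁻⁶ × 282.0 mm × 77.0 K = 300 µm.

300 µm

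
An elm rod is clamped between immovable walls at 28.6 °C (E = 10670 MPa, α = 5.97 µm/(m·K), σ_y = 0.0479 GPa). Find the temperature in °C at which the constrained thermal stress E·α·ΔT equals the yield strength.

781 °C

E = 10670 MPa = 10.67 GPa.
σ_y = 0.0479 GPa = 47.90 MPa.
E·α·ΔT = 47.90 MPa ⇒ ΔT = 47.90 / (10.67×10³ × 5.97×10⁻⁶) = 752.0 K.
T = 28.6 + 752.0 = 780.6 °C.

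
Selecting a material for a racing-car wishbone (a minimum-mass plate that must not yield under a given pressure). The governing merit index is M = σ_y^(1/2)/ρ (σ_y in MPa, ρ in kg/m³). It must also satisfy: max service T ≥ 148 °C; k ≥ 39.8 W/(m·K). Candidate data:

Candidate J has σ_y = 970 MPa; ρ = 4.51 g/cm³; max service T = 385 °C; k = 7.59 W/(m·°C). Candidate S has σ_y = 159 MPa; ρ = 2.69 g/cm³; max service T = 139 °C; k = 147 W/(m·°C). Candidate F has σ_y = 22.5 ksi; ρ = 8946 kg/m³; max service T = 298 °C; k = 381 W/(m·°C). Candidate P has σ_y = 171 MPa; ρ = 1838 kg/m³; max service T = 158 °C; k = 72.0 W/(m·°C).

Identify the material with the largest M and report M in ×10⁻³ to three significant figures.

Screen on constraints: max service T ≥ 148 °C; k ≥ 39.8 W/(m·K). Survivors: candidate F, candidate P.
Convert each candidate to consistent units, then evaluate M:
  candidate F: σ_y = 155.1 MPa, ρ = 8946 kg/m³
  candidate P: σ_y = 171.0 MPa, ρ = 1838 kg/m³
  candidate P: M = 7.11×10⁻³
  candidate F: M = 1.39×10⁻³
The maximum is for candidate P.

candidate P, M = 7.11×10⁻³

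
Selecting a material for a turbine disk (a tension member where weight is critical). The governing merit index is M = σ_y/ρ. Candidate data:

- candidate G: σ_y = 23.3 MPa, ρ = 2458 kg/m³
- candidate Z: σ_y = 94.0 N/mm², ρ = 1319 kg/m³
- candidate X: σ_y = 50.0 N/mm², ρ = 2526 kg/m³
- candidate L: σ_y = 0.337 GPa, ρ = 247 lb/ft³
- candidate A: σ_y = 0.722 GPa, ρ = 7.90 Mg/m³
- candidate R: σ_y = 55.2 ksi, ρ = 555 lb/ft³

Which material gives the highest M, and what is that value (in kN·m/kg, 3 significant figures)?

After converting to SI:
  candidate G: σ_y = 23.30 MPa, ρ = 2458 kg/m³
  candidate Z: σ_y = 94.00 MPa, ρ = 1319 kg/m³
  candidate X: σ_y = 50.00 MPa, ρ = 2526 kg/m³
  candidate L: σ_y = 337.0 MPa, ρ = 3957 kg/m³
  candidate A: σ_y = 722.0 MPa, ρ = 7900 kg/m³
  candidate R: σ_y = 380.6 MPa, ρ = 8890 kg/m³
  candidate A: M = 91.4 kN·m/kg
  candidate L: M = 85.2 kN·m/kg
  candidate Z: M = 71.3 kN·m/kg
  candidate R: M = 42.8 kN·m/kg
  candidate X: M = 19.8 kN·m/kg
  candidate G: M = 9.48 kN·m/kg
Candidate A ranks first.

candidate A, M = 91.4 kN·m/kg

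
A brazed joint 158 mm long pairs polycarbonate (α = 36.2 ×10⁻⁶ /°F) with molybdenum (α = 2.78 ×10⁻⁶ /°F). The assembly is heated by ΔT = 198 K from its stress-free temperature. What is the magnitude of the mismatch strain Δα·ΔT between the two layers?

0.0119

polycarbonate: α = 36.2×10⁻⁶/°F × 9/5 = 65.2×10⁻⁶/K.
molybdenum: α = 2.78×10⁻⁶/°F × 9/5 = 5.00×10⁻⁶/K.
Δα = |65.2 − 5.00|×10⁻⁶/K = 60.2×10⁻⁶/K.
Mismatch strain = Δα·ΔT = 60.2×10⁻⁶ × 198.0 = 0.0119.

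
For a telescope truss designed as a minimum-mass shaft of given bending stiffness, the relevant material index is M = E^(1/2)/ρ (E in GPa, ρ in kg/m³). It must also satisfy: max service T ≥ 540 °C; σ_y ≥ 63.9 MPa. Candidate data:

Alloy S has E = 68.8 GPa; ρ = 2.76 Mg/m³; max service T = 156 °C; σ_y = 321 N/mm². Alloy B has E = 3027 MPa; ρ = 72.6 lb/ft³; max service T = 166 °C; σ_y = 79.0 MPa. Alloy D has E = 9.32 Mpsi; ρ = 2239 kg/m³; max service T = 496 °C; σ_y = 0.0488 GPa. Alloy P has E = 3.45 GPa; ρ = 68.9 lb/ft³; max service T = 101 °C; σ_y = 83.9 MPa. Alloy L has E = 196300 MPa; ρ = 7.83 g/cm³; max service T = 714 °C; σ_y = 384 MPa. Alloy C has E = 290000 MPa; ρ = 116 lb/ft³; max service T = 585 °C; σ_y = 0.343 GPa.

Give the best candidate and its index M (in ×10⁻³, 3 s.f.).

alloy C, M = 9.16×10⁻³

Screen on constraints: max service T ≥ 540 °C; σ_y ≥ 63.9 MPa. Survivors: alloy L, alloy C.
Convert each candidate to consistent units, then evaluate M:
  alloy L: E = 196.3 GPa, ρ = 7830 kg/m³
  alloy C: E = 290.0 GPa, ρ = 1858 kg/m³
  alloy C: M = 9.16×10⁻³
  alloy L: M = 1.79×10⁻³
The maximum is for alloy C.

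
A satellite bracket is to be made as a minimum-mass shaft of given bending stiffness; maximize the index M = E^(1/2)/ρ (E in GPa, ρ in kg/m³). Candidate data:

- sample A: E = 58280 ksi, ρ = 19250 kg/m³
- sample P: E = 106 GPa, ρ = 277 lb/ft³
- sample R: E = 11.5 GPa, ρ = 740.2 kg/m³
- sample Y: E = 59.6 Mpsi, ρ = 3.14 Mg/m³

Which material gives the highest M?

sample Y

Convert each candidate to consistent units, then evaluate M:
  sample A: E = 401.8 GPa, ρ = 19250 kg/m³
  sample P: E = 106.0 GPa, ρ = 4437 kg/m³
  sample R: E = 11.50 GPa, ρ = 740.2 kg/m³
  sample Y: E = 410.9 GPa, ρ = 3140 kg/m³
  sample Y: M = 6.46×10⁻³
  sample R: M = 4.58×10⁻³
  sample P: M = 2.32×10⁻³
  sample A: M = 1.04×10⁻³
Sample Y ranks first.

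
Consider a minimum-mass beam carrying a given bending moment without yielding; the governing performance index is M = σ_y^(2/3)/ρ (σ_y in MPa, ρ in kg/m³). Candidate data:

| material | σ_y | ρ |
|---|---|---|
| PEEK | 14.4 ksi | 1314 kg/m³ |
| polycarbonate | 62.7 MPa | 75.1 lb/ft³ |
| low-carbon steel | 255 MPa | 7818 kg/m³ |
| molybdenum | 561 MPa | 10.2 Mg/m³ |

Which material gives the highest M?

Putting every candidate on a common basis:
  PEEK: σ_y = 99.28 MPa, ρ = 1314 kg/m³
  polycarbonate: σ_y = 62.70 MPa, ρ = 1203 kg/m³
  low-carbon steel: σ_y = 255.0 MPa, ρ = 7818 kg/m³
  molybdenum: σ_y = 561.0 MPa, ρ = 10200 kg/m³
  PEEK: M = 16.3×10⁻³
  polycarbonate: M = 13.1×10⁻³
  molybdenum: M = 6.67×10⁻³
  low-carbon steel: M = 5.14×10⁻³
Highest index: PEEK.

PEEK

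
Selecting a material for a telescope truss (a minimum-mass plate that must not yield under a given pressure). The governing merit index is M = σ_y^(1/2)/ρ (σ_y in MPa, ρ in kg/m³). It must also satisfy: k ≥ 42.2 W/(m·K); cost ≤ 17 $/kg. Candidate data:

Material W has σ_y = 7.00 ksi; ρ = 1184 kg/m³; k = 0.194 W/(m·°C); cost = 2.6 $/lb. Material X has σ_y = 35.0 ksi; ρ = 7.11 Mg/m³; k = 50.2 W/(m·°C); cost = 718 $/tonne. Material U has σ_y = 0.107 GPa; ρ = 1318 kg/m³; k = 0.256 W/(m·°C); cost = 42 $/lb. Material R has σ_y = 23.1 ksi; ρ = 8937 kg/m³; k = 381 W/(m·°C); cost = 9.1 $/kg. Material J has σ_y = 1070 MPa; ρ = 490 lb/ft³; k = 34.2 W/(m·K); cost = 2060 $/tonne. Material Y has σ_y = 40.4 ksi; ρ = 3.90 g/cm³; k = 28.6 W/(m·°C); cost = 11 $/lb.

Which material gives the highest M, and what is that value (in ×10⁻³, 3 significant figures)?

material X, M = 2.18×10⁻³

Screen on constraints: k ≥ 42.2 W/(m·K); cost ≤ 17 $/kg. Survivors: material X, material R.
Putting every candidate on a common basis:
  material X: σ_y = 241.3 MPa, ρ = 7110 kg/m³
  material R: σ_y = 159.3 MPa, ρ = 8937 kg/m³
  material X: M = 2.18×10⁻³
  material R: M = 1.41×10⁻³
The maximum is for material X.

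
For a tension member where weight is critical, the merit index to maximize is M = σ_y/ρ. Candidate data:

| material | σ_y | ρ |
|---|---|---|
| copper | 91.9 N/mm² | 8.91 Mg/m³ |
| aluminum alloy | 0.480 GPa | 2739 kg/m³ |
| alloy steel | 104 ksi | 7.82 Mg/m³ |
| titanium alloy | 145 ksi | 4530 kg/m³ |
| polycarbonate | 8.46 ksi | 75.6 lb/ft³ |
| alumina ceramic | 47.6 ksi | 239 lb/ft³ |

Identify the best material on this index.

titanium alloy

Convert each candidate to consistent units, then evaluate M:
  copper: σ_y = 91.90 MPa, ρ = 8910 kg/m³
  aluminum alloy: σ_y = 480.0 MPa, ρ = 2739 kg/m³
  alloy steel: σ_y = 717.1 MPa, ρ = 7820 kg/m³
  titanium alloy: σ_y = 999.7 MPa, ρ = 4530 kg/m³
  polycarbonate: σ_y = 58.33 MPa, ρ = 1211 kg/m³
  alumina ceramic: σ_y = 328.2 MPa, ρ = 3828 kg/m³
  titanium alloy: M = 221 kN·m/kg
  aluminum alloy: M = 175 kN·m/kg
  alloy steel: M = 91.7 kN·m/kg
  alumina ceramic: M = 85.7 kN·m/kg
  polycarbonate: M = 48.2 kN·m/kg
  copper: M = 10.3 kN·m/kg
Titanium alloy ranks first.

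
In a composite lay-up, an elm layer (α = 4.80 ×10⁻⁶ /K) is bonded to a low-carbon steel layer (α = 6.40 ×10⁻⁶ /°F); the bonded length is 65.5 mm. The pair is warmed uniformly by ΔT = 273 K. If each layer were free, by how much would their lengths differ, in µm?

low-carbon steel: α = 6.40×10⁻⁶/°F × 9/5 = 11.5×10⁻⁶/K.
Δα = |4.80 − 11.5|×10⁻⁶/K = 6.72×10⁻⁶/K.
ΔL_mismatch = Δα·L·ΔT = 6.72×10⁻⁶ × 65.5 mm × 273.0 K = 120 µm.

120 µm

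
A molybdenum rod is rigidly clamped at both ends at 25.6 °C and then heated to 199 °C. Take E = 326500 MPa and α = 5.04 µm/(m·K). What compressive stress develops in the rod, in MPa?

285 MPa

E = 326500 MPa = 326.5 GPa.
ΔT = 173.4 K. Constrained thermal stress σ = E·α·ΔT = 326.5×10³ MPa × 5.04×10⁻⁶ × 173.4 = 285 MPa (compressive).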